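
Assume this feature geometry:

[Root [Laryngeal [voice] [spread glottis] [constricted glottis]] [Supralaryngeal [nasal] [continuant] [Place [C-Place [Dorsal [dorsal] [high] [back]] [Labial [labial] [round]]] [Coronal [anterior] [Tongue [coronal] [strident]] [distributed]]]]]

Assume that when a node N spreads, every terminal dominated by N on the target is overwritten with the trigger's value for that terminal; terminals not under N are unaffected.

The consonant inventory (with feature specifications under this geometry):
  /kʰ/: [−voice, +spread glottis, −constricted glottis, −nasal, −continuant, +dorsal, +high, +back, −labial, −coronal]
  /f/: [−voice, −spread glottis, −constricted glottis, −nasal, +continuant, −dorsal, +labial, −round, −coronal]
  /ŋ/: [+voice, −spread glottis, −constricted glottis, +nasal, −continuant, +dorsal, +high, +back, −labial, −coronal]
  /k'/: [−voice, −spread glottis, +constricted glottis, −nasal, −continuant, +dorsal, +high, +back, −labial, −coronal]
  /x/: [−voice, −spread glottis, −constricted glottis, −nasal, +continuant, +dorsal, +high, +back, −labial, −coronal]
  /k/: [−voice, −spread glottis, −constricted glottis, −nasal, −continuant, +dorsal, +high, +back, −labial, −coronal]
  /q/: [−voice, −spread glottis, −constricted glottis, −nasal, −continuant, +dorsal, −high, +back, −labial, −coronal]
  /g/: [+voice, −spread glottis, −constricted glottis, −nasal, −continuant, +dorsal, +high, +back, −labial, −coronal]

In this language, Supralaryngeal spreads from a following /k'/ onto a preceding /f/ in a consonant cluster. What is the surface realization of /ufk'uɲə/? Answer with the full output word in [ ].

[ukk'uɲə]

Terminals under Supralaryngeal in this geometry: [nasal], [continuant], [dorsal], [high], [back], [labial], [round], [anterior], [coronal], [strident], [distributed].
After delinking /f/'s Supralaryngeal and linking /k'/'s, the affected terminals become [−nasal], [−continuant], [+dorsal], [+high], [+back], [−labial], [−coronal]; [voice], [spread glottis], [constricted glottis] (outside Supralaryngeal) are retained from /f/.
The resulting bundle matches /k/ in the inventory; substituting it for /f/ gives [ukk'uɲə].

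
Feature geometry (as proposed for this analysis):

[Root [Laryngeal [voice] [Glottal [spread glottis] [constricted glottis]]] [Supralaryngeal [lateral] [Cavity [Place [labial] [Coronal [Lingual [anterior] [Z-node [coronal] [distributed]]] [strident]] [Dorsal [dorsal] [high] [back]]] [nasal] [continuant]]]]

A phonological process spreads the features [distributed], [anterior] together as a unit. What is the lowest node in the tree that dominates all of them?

[distributed]: Root ▹ Supralaryngeal ▹ Cavity ▹ Place ▹ Coronal ▹ Lingual ▹ Z-node ▹ [distributed].
[anterior] lies under Lingual (below Supralaryngeal).
The lowest node appearing on every path is Lingual; each proper daughter of Lingual fails to dominate at least one of the listed features.

Lingual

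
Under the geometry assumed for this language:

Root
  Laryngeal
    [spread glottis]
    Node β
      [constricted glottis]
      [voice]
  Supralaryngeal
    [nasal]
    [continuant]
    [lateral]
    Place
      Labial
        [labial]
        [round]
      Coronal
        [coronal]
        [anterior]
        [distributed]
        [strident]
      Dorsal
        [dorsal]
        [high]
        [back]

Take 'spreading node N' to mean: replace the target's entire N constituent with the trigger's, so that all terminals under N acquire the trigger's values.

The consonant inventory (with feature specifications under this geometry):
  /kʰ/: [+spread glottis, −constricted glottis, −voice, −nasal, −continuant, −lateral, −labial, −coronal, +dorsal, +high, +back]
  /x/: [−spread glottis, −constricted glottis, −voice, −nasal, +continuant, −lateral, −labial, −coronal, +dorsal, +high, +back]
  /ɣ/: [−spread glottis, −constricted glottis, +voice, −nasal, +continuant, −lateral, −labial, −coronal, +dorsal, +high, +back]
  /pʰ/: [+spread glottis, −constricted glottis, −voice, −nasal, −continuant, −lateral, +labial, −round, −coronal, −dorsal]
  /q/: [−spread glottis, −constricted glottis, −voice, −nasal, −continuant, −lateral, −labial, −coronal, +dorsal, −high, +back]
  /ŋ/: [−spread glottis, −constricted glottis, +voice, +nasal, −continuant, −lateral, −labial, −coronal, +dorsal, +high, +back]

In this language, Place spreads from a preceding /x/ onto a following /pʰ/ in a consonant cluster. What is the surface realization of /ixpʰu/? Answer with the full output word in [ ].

[ixkʰu]

Terminals under Place in this geometry: [labial], [round], [coronal], [anterior], [distributed], [strident], [dorsal], [high], [back].
After delinking /pʰ/'s Place and linking /x/'s, the affected terminals become [−labial], [−coronal], [+dorsal], [+high], [+back]; [spread glottis], [constricted glottis], [voice], … (outside Place) are retained from /pʰ/.
This feature bundle is that of [kʰ], so /ixpʰu/ surfaces as [ixkʰu].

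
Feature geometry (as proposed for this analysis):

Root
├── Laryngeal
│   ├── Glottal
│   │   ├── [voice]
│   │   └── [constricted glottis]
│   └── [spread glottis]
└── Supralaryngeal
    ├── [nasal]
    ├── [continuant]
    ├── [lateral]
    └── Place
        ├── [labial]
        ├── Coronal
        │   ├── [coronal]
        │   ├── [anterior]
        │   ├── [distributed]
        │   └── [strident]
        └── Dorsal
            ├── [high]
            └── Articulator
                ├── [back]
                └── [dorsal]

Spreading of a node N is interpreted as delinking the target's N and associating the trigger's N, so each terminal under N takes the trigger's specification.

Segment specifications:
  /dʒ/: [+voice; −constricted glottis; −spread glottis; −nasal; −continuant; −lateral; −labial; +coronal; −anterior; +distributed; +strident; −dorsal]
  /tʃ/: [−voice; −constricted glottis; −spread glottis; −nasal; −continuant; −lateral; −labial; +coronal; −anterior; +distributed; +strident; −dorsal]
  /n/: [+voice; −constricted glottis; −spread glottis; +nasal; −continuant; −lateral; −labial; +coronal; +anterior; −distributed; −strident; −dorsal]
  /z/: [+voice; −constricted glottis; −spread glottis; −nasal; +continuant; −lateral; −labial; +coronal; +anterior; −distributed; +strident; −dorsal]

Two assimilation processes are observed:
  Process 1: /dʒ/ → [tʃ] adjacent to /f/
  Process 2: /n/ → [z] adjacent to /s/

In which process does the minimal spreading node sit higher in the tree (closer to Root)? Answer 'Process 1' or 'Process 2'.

Process 2

Process 1 alters [voice]; the lowest dominating node is [voice] (depth 3 from Root).
In Process 2, [nasal], [continuant], [strident] change, so the minimal spreading node is Supralaryngeal at depth 1.
Depth 1 < depth 3; Process 2 involves the structurally higher constituent Supralaryngeal.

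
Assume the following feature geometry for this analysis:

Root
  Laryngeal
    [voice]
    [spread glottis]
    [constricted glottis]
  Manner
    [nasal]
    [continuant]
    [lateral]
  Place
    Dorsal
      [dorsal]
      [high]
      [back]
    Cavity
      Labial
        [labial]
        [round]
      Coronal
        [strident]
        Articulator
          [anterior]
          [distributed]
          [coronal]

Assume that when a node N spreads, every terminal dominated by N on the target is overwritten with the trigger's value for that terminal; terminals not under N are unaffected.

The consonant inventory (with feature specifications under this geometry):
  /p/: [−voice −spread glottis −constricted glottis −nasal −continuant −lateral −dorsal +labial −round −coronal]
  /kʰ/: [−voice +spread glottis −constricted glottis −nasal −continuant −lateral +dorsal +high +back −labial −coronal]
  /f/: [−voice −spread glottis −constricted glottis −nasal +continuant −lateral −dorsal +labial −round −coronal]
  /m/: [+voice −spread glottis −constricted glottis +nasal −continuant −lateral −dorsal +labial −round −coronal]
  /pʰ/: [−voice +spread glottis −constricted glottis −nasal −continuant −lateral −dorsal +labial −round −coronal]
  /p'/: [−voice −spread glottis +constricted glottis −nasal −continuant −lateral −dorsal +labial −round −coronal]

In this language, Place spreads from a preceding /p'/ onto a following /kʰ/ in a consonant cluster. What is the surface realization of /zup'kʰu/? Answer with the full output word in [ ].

The Place node dominates the terminals [dorsal], [high], [back], [labial], [round], [strident], [anterior], [distributed], [coronal].
The target acquires /p'/'s values for everything under Place — [−dorsal], [+labial], [−round], [−coronal] — while keeping its own [voice], [spread glottis], [constricted glottis], ….
Among the inventory, only /pʰ/ has exactly this specification, giving the surface form [zup'pʰu].

[zup'pʰu]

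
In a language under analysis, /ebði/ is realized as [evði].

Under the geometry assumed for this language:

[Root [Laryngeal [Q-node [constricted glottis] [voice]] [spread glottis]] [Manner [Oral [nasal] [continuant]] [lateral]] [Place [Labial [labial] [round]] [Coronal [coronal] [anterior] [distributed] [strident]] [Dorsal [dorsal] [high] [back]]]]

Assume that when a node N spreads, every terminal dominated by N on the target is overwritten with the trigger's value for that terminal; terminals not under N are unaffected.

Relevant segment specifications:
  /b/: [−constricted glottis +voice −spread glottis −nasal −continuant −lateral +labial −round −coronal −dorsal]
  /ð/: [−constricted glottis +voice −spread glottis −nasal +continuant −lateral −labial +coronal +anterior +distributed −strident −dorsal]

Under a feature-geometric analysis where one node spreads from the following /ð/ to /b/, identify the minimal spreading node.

[continuant]

Comparing /b/ with its surface form [v], the only feature that changes is [continuant].
Only a single terminal changes, and /ð/ supplies the new value, so [continuant] itself is the minimal spreading constituent.
Features on which the two segments disagree outside [continuant], such as [labial], [coronal], are unchanged — nothing dominating them spread, and [continuant] is the minimal sufficient constituent.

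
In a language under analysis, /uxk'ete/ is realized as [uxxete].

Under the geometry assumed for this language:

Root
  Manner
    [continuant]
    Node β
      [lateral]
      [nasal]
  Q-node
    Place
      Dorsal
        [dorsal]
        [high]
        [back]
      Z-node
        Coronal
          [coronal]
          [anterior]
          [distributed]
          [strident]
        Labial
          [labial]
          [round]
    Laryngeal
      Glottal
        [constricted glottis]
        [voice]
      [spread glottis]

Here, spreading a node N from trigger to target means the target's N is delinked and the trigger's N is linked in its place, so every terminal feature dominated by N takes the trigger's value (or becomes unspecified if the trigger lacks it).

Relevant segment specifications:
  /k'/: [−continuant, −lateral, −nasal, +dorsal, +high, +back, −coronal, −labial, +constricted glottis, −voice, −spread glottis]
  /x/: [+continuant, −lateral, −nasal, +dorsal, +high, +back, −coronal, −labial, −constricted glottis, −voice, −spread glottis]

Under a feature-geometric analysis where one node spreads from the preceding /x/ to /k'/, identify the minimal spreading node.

Root

The alternation /k'/ → [x] changes [constricted glottis], [continuant] and nothing else.
In this geometry the lowest node dominating all of them is Root: every daughter of Root dominates only a proper subset, so no lower node suffices.
Delinking /k'/'s Root and associating /x/'s Root gives precisely the feature bundle of [x].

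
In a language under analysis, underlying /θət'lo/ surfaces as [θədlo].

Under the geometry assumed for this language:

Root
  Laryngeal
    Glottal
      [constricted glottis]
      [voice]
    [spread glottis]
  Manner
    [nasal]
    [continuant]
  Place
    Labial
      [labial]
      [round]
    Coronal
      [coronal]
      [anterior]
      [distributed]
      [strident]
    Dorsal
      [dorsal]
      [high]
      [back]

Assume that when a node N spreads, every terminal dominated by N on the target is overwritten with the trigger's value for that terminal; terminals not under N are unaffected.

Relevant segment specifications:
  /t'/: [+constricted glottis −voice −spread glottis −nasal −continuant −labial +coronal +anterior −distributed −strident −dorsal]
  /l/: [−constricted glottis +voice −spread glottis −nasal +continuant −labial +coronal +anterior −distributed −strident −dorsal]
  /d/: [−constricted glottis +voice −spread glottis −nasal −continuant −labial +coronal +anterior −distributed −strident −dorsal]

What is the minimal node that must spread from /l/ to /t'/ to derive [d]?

/t'/ and [d] differ in [voice], [constricted glottis]; every other specified feature is identical.
In this geometry the lowest node dominating all of them is Glottal: every daughter of Glottal dominates only a proper subset, so no lower node suffices.
Spreading Glottal from /l/ overwrites each of those terminals with /l/'s values, yielding exactly [d].
[continuant], a feature on which the two segments disagree outside Glottal, is unchanged — nothing dominating it spread, and Glottal is the minimal sufficient constituent.

Glottal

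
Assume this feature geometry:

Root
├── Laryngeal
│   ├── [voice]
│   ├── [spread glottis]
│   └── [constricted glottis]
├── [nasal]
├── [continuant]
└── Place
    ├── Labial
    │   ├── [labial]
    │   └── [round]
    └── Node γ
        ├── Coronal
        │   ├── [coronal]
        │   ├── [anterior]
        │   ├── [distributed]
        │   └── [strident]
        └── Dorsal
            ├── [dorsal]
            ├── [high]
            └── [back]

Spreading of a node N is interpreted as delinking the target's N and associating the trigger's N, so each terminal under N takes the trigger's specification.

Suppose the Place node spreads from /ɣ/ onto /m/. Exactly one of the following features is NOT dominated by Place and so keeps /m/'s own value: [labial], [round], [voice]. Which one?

Place dominates exactly [labial], [round], [coronal], [anterior], [distributed], [strident], [dorsal], [high], [back].
Of the listed options, [round], [labial] are among these and would be overwritten by spreading Place.
[voice] is not within the Place subtree (it hangs from Laryngeal), so /m/'s [voice] value survives.

[voice]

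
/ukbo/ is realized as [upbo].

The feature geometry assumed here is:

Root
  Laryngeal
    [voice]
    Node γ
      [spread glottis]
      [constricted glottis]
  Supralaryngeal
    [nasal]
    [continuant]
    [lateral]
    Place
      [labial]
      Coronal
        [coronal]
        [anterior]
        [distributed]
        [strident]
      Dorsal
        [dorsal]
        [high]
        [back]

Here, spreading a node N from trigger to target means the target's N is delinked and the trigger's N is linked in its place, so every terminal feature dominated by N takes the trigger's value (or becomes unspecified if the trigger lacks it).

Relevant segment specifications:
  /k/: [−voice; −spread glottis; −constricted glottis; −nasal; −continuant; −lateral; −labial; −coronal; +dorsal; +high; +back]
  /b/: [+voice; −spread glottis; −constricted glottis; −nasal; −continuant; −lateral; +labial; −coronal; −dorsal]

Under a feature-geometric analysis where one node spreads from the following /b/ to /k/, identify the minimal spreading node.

Place

The alternation /k/ → [p] changes [labial], [dorsal], [high], [back] and nothing else.
These terminals are all dominated by Place, and no proper subconstituent of Place covers them all; Place is their lowest common ancestor.
Delinking /k/'s Place and associating /b/'s Place gives precisely the feature bundle of [p].
[voice] stays as in /k/ although /b/ differs there, so no node dominating it spread; among the remaining candidates Place is the lowest that derives the output.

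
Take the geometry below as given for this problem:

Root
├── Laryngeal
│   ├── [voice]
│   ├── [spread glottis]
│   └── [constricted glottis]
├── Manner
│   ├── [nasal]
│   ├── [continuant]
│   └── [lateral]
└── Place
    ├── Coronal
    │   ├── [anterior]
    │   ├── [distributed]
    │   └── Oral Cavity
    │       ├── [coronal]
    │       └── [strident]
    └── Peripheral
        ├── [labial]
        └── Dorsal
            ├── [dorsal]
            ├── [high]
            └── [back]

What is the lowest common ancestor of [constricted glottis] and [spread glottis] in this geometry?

[constricted glottis]: Root ▹ Laryngeal ▹ [constricted glottis].
[spread glottis]: Root ▹ Laryngeal ▹ [spread glottis].
These paths first converge at Laryngeal; no daughter of Laryngeal dominates all 2 features, so Laryngeal is the minimal constituent.

Laryngeal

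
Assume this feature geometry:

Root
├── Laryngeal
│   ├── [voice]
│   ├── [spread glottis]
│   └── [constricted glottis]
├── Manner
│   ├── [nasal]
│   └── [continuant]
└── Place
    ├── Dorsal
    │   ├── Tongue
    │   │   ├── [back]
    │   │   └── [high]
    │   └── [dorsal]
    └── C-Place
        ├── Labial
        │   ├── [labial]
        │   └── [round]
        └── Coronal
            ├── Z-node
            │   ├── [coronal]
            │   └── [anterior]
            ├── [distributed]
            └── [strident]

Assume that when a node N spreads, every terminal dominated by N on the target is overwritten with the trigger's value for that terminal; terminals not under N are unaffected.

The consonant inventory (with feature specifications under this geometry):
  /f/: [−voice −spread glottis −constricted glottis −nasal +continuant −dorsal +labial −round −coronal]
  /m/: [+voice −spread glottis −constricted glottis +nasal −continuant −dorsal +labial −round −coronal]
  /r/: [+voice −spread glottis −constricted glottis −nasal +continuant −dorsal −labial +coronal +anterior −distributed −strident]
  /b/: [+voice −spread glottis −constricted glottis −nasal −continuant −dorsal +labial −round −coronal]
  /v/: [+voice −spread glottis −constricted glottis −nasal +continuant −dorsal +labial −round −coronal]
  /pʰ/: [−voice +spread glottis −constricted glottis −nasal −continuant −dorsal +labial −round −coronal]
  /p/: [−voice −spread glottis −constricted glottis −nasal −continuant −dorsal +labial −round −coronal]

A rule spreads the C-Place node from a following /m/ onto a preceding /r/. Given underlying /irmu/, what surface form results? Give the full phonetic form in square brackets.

Terminals under C-Place in this geometry: [labial], [round], [coronal], [anterior], [distributed], [strident].
Spreading C-Place from /m/ onto /r/ replaces those values with /m/'s: [+labial], [−round], [−coronal]. Features outside C-Place ([voice], [spread glottis], [constricted glottis], …) stay as in /r/.
The resulting bundle matches /v/ in the inventory; substituting it for /r/ gives [ivmu].

[ivmu]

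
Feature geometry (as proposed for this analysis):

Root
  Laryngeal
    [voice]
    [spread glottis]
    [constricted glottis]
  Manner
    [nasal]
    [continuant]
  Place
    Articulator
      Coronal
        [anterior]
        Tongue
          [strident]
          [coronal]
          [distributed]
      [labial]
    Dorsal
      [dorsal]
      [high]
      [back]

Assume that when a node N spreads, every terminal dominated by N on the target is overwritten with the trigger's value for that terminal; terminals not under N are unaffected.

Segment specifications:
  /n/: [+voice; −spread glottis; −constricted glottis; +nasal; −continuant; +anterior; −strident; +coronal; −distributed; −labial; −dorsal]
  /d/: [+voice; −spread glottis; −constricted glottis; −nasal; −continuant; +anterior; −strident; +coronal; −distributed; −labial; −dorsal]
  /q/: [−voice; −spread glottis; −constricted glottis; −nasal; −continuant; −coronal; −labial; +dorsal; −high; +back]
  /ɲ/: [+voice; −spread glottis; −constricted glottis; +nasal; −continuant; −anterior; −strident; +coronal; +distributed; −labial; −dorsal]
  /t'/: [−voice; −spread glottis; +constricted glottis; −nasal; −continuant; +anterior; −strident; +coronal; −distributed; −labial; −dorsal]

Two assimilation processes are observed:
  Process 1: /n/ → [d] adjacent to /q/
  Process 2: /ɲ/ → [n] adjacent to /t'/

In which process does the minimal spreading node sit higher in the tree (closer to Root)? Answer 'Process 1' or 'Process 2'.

Process 1 alters [nasal]; the lowest dominating node is [nasal] (depth 2 from Root).
In Process 2, [anterior], [distributed] change, so the minimal spreading node is Coronal at depth 3.
[nasal] (depth 2) sits above Coronal (depth 3), making Process 1 the one with the higher spreading node.

Process 1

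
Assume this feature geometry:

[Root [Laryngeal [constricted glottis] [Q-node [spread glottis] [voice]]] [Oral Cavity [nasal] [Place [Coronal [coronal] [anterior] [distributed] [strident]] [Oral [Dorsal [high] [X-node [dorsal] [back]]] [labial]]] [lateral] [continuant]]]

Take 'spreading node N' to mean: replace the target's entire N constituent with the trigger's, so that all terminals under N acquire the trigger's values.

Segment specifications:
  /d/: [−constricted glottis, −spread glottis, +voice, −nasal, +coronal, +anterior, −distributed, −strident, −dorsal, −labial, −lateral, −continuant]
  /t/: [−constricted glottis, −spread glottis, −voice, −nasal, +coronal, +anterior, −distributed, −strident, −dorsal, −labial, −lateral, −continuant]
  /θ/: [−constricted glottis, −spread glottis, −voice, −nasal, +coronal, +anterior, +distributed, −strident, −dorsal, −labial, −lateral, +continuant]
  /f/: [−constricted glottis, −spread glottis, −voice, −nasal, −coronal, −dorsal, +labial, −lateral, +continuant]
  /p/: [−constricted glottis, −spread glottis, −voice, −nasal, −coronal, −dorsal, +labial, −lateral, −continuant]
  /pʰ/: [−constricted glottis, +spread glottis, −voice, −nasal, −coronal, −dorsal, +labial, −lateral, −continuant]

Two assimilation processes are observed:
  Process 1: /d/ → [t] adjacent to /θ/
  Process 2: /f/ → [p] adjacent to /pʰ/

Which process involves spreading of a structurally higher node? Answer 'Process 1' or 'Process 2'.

Process 1: the feature that changes is [voice]; the minimal node is [voice] (depth 3).
In Process 2, [continuant] changes, so the minimal spreading node is [continuant] at depth 2.
[continuant] (depth 2) sits above [voice] (depth 3), making Process 2 the one with the higher spreading node.

Process 2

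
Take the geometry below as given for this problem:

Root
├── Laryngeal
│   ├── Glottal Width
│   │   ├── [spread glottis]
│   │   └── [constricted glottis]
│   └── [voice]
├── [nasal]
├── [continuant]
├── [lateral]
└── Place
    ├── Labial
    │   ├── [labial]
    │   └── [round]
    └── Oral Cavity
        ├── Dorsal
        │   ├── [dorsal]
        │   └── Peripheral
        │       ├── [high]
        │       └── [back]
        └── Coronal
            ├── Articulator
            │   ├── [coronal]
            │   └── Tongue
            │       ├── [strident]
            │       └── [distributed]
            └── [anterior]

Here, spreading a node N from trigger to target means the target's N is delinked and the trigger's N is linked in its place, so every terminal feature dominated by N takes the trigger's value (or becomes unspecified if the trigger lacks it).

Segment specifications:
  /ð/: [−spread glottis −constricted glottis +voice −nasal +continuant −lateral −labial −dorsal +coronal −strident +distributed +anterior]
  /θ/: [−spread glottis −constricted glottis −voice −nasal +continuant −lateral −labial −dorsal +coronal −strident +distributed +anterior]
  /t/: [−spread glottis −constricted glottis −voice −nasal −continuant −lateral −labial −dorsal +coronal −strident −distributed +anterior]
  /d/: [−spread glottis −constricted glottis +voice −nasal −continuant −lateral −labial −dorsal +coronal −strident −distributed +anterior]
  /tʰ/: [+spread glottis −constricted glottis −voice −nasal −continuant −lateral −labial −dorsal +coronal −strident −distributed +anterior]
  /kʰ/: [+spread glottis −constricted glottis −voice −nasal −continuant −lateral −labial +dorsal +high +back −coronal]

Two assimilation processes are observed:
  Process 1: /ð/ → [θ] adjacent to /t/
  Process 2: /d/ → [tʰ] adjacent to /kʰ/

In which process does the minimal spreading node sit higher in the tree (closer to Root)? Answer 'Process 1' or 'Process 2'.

Process 2

Process 1: the feature that changes is [voice]; the minimal node is [voice] (depth 2).
Process 2 alters [voice], [spread glottis]; the lowest common ancestor is Laryngeal (depth 1 from Root).
Laryngeal is closer to Root than [voice], so Process 2 spreads the higher node.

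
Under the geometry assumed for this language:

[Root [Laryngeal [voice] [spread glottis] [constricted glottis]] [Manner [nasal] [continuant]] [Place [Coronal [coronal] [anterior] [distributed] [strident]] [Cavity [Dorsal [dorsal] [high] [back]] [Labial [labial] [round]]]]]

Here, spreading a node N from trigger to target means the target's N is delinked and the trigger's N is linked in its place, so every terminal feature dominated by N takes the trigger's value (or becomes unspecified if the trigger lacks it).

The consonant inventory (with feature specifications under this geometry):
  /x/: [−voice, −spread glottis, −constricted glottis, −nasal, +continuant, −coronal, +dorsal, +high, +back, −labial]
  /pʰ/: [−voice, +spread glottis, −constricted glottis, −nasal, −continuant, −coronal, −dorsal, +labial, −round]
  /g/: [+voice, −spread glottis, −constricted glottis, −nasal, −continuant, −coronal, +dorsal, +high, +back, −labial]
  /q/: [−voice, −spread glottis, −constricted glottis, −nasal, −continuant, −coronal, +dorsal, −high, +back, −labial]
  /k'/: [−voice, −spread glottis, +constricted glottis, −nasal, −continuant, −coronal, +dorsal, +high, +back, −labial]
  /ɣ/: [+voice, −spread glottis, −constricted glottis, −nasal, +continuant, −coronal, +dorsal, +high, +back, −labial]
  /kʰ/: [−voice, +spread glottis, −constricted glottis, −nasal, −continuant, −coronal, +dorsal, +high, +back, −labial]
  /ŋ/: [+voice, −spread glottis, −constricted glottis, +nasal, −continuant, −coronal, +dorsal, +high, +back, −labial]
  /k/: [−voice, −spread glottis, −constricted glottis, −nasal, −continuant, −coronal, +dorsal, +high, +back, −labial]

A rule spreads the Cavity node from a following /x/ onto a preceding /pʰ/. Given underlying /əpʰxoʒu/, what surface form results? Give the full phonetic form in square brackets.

Terminals under Cavity in this geometry: [dorsal], [high], [back], [labial], [round].
The target acquires /x/'s values for everything under Cavity — [+dorsal], [+high], [+back], [−labial] — while keeping its own [voice], [spread glottis], [constricted glottis], ….
Among the inventory, only /kʰ/ has exactly this specification, giving the surface form [əkʰxoʒu].

[əkʰxoʒu]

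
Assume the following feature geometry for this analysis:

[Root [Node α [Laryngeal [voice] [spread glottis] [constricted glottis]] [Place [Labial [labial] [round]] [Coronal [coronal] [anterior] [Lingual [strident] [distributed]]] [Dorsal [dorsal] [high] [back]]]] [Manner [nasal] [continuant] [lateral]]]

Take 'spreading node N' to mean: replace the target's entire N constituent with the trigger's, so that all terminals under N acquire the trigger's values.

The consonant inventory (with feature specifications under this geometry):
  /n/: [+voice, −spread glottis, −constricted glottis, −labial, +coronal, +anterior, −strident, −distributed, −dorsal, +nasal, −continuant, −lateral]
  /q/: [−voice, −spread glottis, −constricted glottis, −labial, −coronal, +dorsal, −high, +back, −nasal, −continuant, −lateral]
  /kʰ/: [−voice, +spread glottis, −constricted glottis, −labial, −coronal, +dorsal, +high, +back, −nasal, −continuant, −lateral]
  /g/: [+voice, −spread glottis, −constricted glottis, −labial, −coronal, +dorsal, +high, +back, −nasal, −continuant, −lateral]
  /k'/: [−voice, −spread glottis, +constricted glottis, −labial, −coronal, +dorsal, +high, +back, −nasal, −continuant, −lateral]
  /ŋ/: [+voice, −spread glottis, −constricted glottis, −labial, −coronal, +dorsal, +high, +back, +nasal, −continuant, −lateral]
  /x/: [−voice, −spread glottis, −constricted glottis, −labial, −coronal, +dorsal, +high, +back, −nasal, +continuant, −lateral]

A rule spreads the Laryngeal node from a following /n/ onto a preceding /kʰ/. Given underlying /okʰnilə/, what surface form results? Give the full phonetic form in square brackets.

[ognilə]

Laryngeal immediately or transitively dominates [voice], [spread glottis], [constricted glottis].
The target acquires /n/'s values for everything under Laryngeal — [+voice], [−spread glottis], [−constricted glottis] — while keeping its own [labial], [coronal], [dorsal], ….
This feature bundle is that of [g], so /okʰnilə/ surfaces as [ognilə].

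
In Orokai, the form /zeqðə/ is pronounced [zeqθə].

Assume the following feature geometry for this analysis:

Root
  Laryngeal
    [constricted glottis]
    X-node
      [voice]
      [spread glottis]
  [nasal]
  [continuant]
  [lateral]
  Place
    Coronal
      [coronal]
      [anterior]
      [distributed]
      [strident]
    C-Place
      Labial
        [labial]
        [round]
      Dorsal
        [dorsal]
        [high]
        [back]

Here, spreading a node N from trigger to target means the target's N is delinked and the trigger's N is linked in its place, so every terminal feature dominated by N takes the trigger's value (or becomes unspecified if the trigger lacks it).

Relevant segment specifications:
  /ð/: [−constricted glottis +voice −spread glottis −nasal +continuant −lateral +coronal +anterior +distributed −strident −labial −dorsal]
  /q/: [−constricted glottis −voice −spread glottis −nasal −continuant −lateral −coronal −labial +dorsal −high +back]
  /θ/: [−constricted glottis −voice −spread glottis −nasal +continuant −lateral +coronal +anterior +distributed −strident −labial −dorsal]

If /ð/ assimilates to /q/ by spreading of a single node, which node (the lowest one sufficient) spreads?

/ð/ and [θ] differ in [voice]; every other specified feature is identical.
With a single altered terminal, the smallest constituent that could spread is that terminal — [voice].
[dorsal], [coronal] stay as in /ð/ although /q/ differs there, so no node dominating them spread; among the remaining candidates [voice] is the lowest that derives the output.

[voice]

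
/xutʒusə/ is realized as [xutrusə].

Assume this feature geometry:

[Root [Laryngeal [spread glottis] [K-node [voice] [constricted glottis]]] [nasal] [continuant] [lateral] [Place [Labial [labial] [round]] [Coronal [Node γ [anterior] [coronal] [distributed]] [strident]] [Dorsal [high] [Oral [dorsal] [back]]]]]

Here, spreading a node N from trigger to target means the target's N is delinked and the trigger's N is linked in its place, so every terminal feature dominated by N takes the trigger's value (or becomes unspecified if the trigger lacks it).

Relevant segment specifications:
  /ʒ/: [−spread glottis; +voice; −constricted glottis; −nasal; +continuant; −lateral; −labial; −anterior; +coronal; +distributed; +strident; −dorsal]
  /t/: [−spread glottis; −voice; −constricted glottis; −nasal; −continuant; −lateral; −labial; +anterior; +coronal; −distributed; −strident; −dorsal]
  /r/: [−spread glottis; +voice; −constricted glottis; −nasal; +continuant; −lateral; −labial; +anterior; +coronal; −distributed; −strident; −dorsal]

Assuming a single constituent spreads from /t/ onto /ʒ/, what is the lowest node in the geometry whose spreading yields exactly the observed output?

Feature comparison: [anterior], [distributed], [strident] differ between /ʒ/ and [r]; the remaining terminals match.
These terminals are all dominated by Coronal, and no proper subconstituent of Coronal covers them all; Coronal is their lowest common ancestor.
Spreading Coronal from /t/ overwrites each of those terminals with /t/'s values, yielding exactly [r].
Features on which the two segments disagree outside Coronal, such as [voice], [continuant], are unchanged — nothing dominating them spread, and Coronal is the minimal sufficient constituent.

Coronal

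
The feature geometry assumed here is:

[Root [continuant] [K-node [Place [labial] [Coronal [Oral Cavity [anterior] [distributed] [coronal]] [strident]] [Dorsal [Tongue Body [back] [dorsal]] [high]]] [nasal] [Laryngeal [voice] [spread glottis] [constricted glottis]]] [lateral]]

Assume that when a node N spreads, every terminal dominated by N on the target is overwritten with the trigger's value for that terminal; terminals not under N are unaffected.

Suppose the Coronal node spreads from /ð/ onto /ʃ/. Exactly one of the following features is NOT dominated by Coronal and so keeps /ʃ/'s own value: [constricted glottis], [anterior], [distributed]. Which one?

[constricted glottis]

Coronal dominates exactly [anterior], [distributed], [coronal], [strident].
Of the listed options, [distributed], [anterior] are among these and would be overwritten by spreading Coronal.
But [constricted glottis] is a dependent of Laryngeal, outside Coronal; it is therefore untouched by the spreading.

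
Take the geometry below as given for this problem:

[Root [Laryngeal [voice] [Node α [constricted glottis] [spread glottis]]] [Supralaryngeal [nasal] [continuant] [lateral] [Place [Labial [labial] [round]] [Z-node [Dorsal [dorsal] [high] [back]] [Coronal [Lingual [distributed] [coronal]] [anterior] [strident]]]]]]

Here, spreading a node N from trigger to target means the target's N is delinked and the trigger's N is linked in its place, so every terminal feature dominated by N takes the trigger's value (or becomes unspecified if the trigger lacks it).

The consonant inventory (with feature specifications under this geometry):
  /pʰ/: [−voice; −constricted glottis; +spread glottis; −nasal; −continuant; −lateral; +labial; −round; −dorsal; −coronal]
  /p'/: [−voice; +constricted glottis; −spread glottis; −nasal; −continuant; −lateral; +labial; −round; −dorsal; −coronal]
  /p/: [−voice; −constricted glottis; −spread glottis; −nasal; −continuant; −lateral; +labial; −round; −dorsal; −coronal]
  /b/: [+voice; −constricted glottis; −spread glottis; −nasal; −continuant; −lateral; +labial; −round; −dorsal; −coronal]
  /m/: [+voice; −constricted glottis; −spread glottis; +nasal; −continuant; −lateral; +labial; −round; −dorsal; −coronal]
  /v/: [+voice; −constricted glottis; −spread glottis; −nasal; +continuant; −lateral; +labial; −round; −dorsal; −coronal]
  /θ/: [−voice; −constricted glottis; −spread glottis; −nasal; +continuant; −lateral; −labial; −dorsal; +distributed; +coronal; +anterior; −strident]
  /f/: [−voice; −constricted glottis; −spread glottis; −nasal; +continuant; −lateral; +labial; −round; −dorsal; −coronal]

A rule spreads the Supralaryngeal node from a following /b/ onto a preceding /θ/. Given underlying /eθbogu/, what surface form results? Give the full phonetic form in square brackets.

[epbogu]

The Supralaryngeal node dominates the terminals [nasal], [continuant], [lateral], [labial], [round], [dorsal], [high], [back], [distributed], [coronal], [anterior], [strident].
After delinking /θ/'s Supralaryngeal and linking /b/'s, the affected terminals become [−nasal], [−continuant], [−lateral], [+labial], [−round], [−dorsal], [−coronal]; [voice], [constricted glottis], [spread glottis] (outside Supralaryngeal) are retained from /θ/.
Among the inventory, only /p/ has exactly this specification, giving the surface form [epbogu].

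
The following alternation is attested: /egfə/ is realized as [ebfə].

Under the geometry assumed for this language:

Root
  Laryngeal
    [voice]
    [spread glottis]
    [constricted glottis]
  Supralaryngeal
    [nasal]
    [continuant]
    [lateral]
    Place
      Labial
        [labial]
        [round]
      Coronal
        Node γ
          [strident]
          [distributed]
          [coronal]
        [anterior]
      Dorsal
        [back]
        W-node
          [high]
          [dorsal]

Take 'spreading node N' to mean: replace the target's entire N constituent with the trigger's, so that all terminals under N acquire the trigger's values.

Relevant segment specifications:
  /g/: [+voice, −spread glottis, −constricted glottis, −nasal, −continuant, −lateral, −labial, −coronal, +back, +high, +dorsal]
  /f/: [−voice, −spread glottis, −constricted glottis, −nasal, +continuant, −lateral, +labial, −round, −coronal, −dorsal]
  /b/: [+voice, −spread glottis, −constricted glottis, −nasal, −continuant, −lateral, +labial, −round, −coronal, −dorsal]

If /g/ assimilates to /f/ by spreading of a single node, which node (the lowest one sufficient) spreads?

The alternation /g/ → [b] changes [labial], [round], [dorsal], [high], [back] and nothing else.
These terminals are all dominated by Place, and no proper subconstituent of Place covers them all; Place is their lowest common ancestor.
Delinking /g/'s Place and associating /f/'s Place gives precisely the feature bundle of [b].
Had Supralaryngeal or a higher node spread, [continuant] would have taken /f/'s value; it stays as in /g/, confirming the spreading constituent is exactly Place.

Place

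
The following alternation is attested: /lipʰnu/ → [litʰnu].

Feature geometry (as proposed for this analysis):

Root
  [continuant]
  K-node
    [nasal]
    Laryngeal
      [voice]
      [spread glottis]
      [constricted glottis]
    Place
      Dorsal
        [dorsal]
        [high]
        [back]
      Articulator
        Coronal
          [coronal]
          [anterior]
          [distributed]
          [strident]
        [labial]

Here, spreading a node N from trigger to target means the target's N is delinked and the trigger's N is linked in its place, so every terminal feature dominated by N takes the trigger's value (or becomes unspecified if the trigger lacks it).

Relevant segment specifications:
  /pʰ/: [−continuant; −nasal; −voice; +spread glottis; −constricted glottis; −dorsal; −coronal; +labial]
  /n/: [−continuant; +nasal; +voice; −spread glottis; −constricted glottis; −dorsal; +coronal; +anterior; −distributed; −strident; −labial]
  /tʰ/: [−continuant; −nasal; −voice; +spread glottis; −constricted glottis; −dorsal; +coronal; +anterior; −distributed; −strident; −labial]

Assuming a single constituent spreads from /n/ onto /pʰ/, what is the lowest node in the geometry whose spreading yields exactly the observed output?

Articulator

The alternation /pʰ/ → [tʰ] changes [labial], [coronal], [anterior], [distributed], [strident] and nothing else.
Tracing each changed feature up the tree, the paths first meet at Articulator; any lower node misses at least one of them.
Spreading Articulator from /n/ overwrites each of those terminals with /n/'s values, yielding exactly [tʰ].
Features on which the two segments disagree outside Articulator, such as [nasal], [spread glottis], are unchanged — nothing dominating them spread, and Articulator is the minimal sufficient constituent.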